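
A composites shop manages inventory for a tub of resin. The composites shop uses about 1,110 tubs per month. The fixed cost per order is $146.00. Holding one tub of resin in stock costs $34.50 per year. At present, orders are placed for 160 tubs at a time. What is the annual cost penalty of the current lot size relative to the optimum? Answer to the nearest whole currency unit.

Extra cost ≈ $3,331 per year

Annual demand D = 1,110 × 12 = 13,320.
EOQ = √(2DS/H) = √(2 × 13,320 × 146 / 34.5) ≈ 335.76.
Cost at Q* = (D/Q*)S + (Q*/2)H = √(2DSH) ≈ $11,583.85.
Cost at Q = 160: (13,320/160)×146 + (160/2)×34.5 = $12,154.50 + $2,760.00 = $14,914.50.
Excess = $14,914.50 − $11,583.85 = $3,330.65.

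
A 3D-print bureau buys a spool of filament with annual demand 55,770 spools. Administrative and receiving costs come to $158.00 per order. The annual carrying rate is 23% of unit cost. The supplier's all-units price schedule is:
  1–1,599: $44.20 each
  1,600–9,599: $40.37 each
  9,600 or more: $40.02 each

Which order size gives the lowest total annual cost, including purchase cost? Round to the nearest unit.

Q* ≈ 1,600 spools

Holding cost per unit per year at price C is H = 0.23·C.
For each price level, check whether its EOQ is feasible; otherwise the best quantity at that price is the breakpoint.
EOQ at $44.20 = 1316.6 (feasible in tier 1): TC = 55,770×$44.20 + (55,770/1316.6)×158 + (1316.6/2)×0.23×$44.20 = $2,478,419.02.
EOQ at $40.37 = 1377.7 < 1600, so use break Q=1600: TC = 55,770×$40.37 + (55,770/1600.0)×158 + (1600.0/2)×0.23×$40.37 = $2,264,370.27.
EOQ at $40.02 = 1383.7 < 9600, so use break Q=9600: TC = 55,770×$40.02 + (55,770/9600.0)×158 + (9600.0/2)×0.23×$40.02 = $2,277,015.36.
Lowest total cost is $2,264,370.27 at Q = 1600.0.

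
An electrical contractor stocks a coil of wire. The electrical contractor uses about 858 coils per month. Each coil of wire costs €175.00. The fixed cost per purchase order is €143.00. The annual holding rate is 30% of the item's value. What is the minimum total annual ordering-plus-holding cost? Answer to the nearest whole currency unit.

Annual demand D = 858 × 12 = 10,296.
Holding cost H = 0.30 × €175.00 = €52.5000 per unit per year.
Q* = √(2DS/H) = √(2 × 10,296 × 143 / 52.5) ≈ 236.83.
At the optimum the two cost components are equal, so total cost = 2·(Q*/2)H = Q*·H.
Minimum total = √(2DSH) = √(2 × 10,296 × 143 × 52.5) ≈ 12433.601.

TC* ≈ €12,434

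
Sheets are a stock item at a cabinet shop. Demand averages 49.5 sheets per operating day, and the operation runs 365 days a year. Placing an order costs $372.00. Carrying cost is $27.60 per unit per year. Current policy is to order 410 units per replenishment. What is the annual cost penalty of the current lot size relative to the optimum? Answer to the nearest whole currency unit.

Annual demand D = 49.5 × 365 = 18,067.5.
EOQ = √(2DS/H) = √(2 × 18,067.5 × 372 / 27.6) ≈ 697.88.
Cost at Q* = (D/Q*)S + (Q*/2)H = √(2DSH) ≈ $19,261.50.
Cost at Q = 410: (18,067.5/410)×372 + (410/2)×27.6 = $16,392.95 + $5,658.00 = $22,050.95.
Excess = $22,050.95 − $19,261.50 = $2,789.45.

Extra cost ≈ $2,789 per year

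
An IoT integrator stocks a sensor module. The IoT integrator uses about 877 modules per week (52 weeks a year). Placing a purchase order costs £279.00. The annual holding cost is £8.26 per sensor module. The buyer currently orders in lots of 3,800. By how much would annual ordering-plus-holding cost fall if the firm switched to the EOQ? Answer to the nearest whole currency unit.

Extra cost ≈ £4,544 per year

Annual demand D = 877 × 52 = 45,604.
EOQ = √(2DS/H) = √(2 × 45,604 × 279 / 8.26) ≈ 1755.21.
Cost at Q* = (D/Q*)S + (Q*/2)H = √(2DSH) ≈ £14,498.02.
Cost at Q = 3,800: (45,604/3,800)×279 + (3,800/2)×8.26 = £3,348.29 + £15,694.00 = £19,042.29.
Excess = £19,042.29 − £14,498.02 = £4,544.28.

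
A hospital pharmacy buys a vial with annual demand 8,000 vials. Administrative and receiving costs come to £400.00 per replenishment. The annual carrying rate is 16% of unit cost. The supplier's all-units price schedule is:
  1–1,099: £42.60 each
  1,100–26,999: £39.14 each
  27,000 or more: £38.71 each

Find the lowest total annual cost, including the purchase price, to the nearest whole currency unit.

TC* ≈ £319,473

Holding cost per unit per year at price C is H = 0.16·C.
Evaluate total cost at each tier's feasible EOQ or, if the EOQ is below the tier, at the tier's minimum quantity.
EOQ at £42.60 = 969.0 (feasible in tier 1): TC = 8,000×£42.60 + (8,000/969.0)×400 + (969.0/2)×0.16×£42.60 = £347,404.73.
EOQ at £39.14 = 1010.9 < 1100, so use break Q=1100: TC = 8,000×£39.14 + (8,000/1100.0)×400 + (1100.0/2)×0.16×£39.14 = £319,473.41.
EOQ at £38.71 = 1016.5 < 27000, so use break Q=27000: TC = 8,000×£38.71 + (8,000/27000.0)×400 + (27000.0/2)×0.16×£38.71 = £393,412.12.
Lowest total cost among the candidates is at Q = 1100.0.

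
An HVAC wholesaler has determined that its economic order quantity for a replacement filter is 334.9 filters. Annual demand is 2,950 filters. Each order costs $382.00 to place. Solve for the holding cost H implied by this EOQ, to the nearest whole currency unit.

Squaring Q* = √(2DS/H) gives Q*² = 2DS/H.
From Q* = √(2DS/H): H = 2DS / Q*² = 2 × 2,950 × 382 / 334.9² = 20.0949.

H ≈ $20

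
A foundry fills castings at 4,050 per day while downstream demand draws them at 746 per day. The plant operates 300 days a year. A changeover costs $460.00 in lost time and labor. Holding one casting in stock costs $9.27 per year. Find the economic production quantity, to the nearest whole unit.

Q* ≈ 5,218 castings

Annual demand D = 746 × 300 = 223,800.
Production build-up factor (1 − d/p) = 1 − 746/4,050 = 0.8158.
Q* = √(2DS / (H(1 − d/p))) = √(2 × 223,800 × 460 / (9.27 × 0.8158)).
= √(205,896,000 / 7.5625) ≈ 5217.850.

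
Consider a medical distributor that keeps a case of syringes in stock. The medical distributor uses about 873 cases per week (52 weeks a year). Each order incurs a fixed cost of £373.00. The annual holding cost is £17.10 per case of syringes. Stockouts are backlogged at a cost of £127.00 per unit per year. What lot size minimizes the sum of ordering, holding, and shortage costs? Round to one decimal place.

Annual demand D = 873 × 52 = 45,396.
With planned backorders, Q* = √(2DS/H) · √((H+B)/B).
√(2DS/H) = √(2 × 45,396 × 373 / 17.1) = 1407.279.
√((H+B)/B) = √((17.1+127)/127) = 1.0652.
Q* ≈ 1499.030.

Q* ≈ 1,499.0 cases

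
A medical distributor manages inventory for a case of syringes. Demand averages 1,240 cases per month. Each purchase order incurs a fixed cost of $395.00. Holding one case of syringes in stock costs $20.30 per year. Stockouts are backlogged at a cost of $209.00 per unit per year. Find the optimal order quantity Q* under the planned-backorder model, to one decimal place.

Annual demand D = 1,240 × 12 = 14,880.
With planned backorders, Q* = √(2DS/H) · √((H+B)/B).
√(2DS/H) = √(2 × 14,880 × 395 / 20.3) = 760.969.
√((H+B)/B) = √((20.3+209)/209) = 1.0474.
Q* ≈ 797.069.

Q* ≈ 797.1 cases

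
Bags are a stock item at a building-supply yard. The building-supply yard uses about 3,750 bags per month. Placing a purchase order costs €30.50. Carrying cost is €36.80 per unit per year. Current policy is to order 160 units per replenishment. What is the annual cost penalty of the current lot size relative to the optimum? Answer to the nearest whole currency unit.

Extra cost ≈ €1,471 per year

Annual demand D = 3,750 × 12 = 45,000.
EOQ = √(2DS/H) = √(2 × 45,000 × 30.5 / 36.8) ≈ 273.12.
Cost at Q* = (D/Q*)S + (Q*/2)H = √(2DSH) ≈ €10,050.67.
Cost at Q = 160: (45,000/160)×30.5 + (160/2)×36.8 = €8,578.12 + €2,944.00 = €11,522.12.
Excess = €11,522.12 − €10,050.67 = €1,471.45.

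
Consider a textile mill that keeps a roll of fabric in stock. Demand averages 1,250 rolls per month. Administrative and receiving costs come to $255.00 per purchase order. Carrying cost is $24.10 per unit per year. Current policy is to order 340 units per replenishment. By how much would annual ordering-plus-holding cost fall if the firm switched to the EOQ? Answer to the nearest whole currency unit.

Extra cost ≈ $1,769 per year

Annual demand D = 1,250 × 12 = 15,000.
EOQ = √(2DS/H) = √(2 × 15,000 × 255 / 24.1) ≈ 563.41.
Cost at Q* = (D/Q*)S + (Q*/2)H = √(2DSH) ≈ $13,578.11.
Cost at Q = 340: (15,000/340)×255 + (340/2)×24.1 = $11,250.00 + $4,097.00 = $15,347.00.
Excess = $15,347.00 − $13,578.11 = $1,768.89.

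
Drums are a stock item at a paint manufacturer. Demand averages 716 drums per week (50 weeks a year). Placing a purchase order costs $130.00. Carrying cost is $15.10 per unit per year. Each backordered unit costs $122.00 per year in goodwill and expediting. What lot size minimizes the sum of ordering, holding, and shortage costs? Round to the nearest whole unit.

Q* ≈ 832 drums

Annual demand D = 716 × 50 = 35,800.
With planned backorders, Q* = √(2DS/H) · √((H+B)/B).
√(2DS/H) = √(2 × 35,800 × 130 / 15.1) = 785.127.
√((H+B)/B) = √((15.1+122)/122) = 1.0601.
Q* ≈ 832.297.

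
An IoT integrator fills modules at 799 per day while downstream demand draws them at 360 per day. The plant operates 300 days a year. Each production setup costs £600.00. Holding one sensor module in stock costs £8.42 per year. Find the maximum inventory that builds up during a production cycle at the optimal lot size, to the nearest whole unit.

Annual demand D = 360 × 300 = 108,000.
Production build-up factor (1 − d/p) = 1 − 360/799 = 0.5494.
Q* = √(2DS / (H(1 − d/p))) = √(2 × 108,000 × 600 / (8.42 × 0.5494)).
= √(129,600,000 / 4.6263) ≈ 5292.826.
Maximum inventory = Q*(1 − d/p) = 5292.826 × 0.5494 ≈ 2908.073.

I_max ≈ 2,908 modules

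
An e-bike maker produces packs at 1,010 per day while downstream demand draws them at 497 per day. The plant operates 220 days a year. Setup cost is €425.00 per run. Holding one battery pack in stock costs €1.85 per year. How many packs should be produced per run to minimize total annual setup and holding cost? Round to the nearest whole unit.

Q* ≈ 9,945 packs

Annual demand D = 497 × 220 = 109,340.
Production build-up factor (1 − d/p) = 1 − 497/1,010 = 0.5079.
Q* = √(2DS / (H(1 − d/p))) = √(2 × 109,340 × 425 / (1.85 × 0.5079)).
= √(92,939,000 / 0.9397) ≈ 9945.237.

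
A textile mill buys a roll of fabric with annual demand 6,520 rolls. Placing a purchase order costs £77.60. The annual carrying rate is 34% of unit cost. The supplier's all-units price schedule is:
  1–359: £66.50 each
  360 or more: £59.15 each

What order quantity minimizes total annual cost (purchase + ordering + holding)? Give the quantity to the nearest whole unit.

Q* ≈ 360 rolls

Holding cost per unit per year at price C is H = 0.34·C.
Candidates are each tier's EOQ (if it falls in that tier) and each price-break quantity.
EOQ at £66.50 = 211.6 (feasible in tier 1): TC = 6,520×£66.50 + (6,520/211.6)×77.6 + (211.6/2)×0.34×£66.50 = £438,363.22.
EOQ at £59.15 = 224.3 < 360, so use break Q=360: TC = 6,520×£59.15 + (6,520/360.0)×77.6 + (360.0/2)×0.34×£59.15 = £390,683.40.
Lowest total cost is £390,683.40 at Q = 360.0.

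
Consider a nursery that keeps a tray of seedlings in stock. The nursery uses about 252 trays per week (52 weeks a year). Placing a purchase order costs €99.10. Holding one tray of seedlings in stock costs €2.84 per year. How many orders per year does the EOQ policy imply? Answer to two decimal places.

Annual demand D = 252 × 52 = 13,104.
Q* = √(2DS/H) = √(2 × 13,104 × 99.1 / 2.84) ≈ 956.30.
Orders per year = D / Q* = 13,104 / 956.30 ≈ 13.703.

N ≈ 13.70 orders per year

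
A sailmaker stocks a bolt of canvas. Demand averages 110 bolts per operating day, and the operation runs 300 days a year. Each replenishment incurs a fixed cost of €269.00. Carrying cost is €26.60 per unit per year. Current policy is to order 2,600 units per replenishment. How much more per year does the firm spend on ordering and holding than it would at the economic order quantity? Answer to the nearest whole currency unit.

Extra cost ≈ €16,263 per year

Annual demand D = 110 × 300 = 33,000.
EOQ = √(2DS/H) = √(2 × 33,000 × 269 / 26.6) ≈ 816.97.
Cost at Q* = (D/Q*)S + (Q*/2)H = √(2DSH) ≈ €21,731.46.
Cost at Q = 2,600: (33,000/2,600)×269 + (2,600/2)×26.6 = €3,414.23 + €34,580.00 = €37,994.23.
Excess = €37,994.23 − €21,731.46 = €16,262.77.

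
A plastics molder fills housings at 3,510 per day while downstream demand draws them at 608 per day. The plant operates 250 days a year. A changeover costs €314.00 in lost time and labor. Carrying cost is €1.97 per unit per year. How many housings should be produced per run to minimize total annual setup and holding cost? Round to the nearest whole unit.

Annual demand D = 608 × 250 = 152,000.
Production build-up factor (1 − d/p) = 1 − 608/3,510 = 0.8268.
Q* = √(2DS / (H(1 − d/p))) = √(2 × 152,000 × 314 / (1.97 × 0.8268)).
= √(95,456,000 / 1.6288) ≈ 7655.496.

Q* ≈ 7,655 housings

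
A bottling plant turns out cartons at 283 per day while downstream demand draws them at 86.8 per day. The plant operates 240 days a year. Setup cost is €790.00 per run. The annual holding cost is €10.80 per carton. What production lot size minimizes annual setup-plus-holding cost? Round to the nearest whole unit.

Q* ≈ 2,097 cartons

Annual demand D = 86.8 × 240 = 20,832.
Production build-up factor (1 − d/p) = 1 − 86.8/283 = 0.6933.
Q* = √(2DS / (H(1 − d/p))) = √(2 × 20,832 × 790 / (10.8 × 0.6933)).
= √(32,914,560 / 7.4875) ≈ 2096.650.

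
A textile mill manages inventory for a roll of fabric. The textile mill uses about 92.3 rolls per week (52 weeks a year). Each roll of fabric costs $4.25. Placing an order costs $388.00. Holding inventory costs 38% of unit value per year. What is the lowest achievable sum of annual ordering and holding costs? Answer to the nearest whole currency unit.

Annual demand D = 92.3 × 52 = 4,799.6.
Holding cost H = 0.38 × $4.25 = $1.6150 per unit per year.
The optimal lot size = √(2DS/H) = √(2 × 4,799.6 × 388 / 1.615) ≈ 1518.61.
At Q*, ordering cost (D/Q*)S equals holding cost (Q*/2)H, each = √(DSH/2).
Minimum total = √(2DSH) = √(2 × 4,799.6 × 388 × 1.615) ≈ 2452.560.

TC* ≈ $2,453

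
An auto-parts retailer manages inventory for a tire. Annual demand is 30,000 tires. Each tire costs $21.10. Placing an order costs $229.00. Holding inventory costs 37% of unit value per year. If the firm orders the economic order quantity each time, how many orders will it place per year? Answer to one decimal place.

Holding cost H = 0.37 × $21.10 = $7.8070 per unit per year.
EOQ = √(2DS/H) = √(2 × 30,000 × 229 / 7.807) ≈ 1326.63.
Orders per year = D / Q* = 30,000 / 1326.63 ≈ 22.614.

N ≈ 22.6 orders per year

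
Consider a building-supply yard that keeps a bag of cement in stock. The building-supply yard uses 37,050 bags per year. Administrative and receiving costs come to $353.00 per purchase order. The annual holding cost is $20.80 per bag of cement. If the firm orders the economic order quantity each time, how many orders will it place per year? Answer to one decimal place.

N ≈ 33.0 orders per year

The optimal lot size = √(2DS/H) = √(2 × 37,050 × 353 / 20.8) ≈ 1121.41.
Orders per year = D / Q* = 37,050 / 1121.41 ≈ 33.039.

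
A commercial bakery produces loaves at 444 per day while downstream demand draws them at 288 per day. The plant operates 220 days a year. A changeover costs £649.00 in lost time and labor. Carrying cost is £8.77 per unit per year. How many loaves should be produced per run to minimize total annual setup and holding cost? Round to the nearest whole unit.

Q* ≈ 5,166 loaves

Annual demand D = 288 × 220 = 63,360.
Production build-up factor (1 − d/p) = 1 − 288/444 = 0.3514.
Q* = √(2DS / (H(1 − d/p))) = √(2 × 63,360 × 649 / (8.77 × 0.3514)).
= √(82,241,280 / 3.0814) ≈ 5166.237.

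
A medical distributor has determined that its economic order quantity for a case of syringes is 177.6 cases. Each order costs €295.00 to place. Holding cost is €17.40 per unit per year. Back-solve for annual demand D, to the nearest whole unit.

D ≈ 930 cases per year

Invert the EOQ relation Q*² = 2DS/H.
From Q* = √(2DS/H): D = Q*²H / (2S) = 177.6² × 17.4 / (2 × 295) = 930.215.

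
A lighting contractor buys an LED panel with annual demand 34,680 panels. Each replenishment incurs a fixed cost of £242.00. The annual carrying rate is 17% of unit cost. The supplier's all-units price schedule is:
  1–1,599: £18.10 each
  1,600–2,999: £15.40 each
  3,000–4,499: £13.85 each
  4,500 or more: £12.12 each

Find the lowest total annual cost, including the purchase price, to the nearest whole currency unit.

Holding cost per unit per year at price C is H = 0.17·C.
Candidates are each tier's EOQ (if it falls in that tier) and each price-break quantity.
Tier 1 (£18.10): EOQ = 2335.6 exceeds tier's upper bound 1599, so this tier is dominated.
EOQ at £15.40 = 2532.1 (feasible in tier 2): TC = 34,680×£15.40 + (34,680/2532.1)×242 + (2532.1/2)×0.17×£15.40 = £540,700.99.
EOQ at £13.85 = 2670.0 < 3000, so use break Q=3000: TC = 34,680×£13.85 + (34,680/3000.0)×242 + (3000.0/2)×0.17×£13.85 = £486,647.27.
EOQ at £12.12 = 2854.2 < 4500, so use break Q=4500: TC = 34,680×£12.12 + (34,680/4500.0)×242 + (4500.0/2)×0.17×£12.12 = £426,822.51.
Lowest total cost among the candidates is at Q = 4500.0.

TC* ≈ £426,823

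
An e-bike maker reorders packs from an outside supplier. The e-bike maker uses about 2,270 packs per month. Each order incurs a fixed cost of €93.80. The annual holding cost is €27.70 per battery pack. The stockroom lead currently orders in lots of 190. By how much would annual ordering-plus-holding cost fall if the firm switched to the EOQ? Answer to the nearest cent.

Annual demand D = 2,270 × 12 = 27,240.
EOQ = √(2DS/H) = √(2 × 27,240 × 93.8 / 27.7) ≈ 429.52.
Cost at Q* = (D/Q*)S + (Q*/2)H = √(2DSH) ≈ €11,897.61.
Cost at Q = 190: (27,240/190)×93.8 + (190/2)×27.7 = €13,447.96 + €2,631.50 = €16,079.46.
Excess = €16,079.46 − €11,897.61 = €4,181.84.

Extra cost ≈ €4,181.84 per year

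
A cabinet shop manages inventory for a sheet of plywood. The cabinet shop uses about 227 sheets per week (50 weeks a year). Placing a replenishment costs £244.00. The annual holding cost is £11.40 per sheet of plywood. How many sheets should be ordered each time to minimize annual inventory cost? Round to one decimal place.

Annual demand D = 227 × 50 = 11,350.
EOQ = √(2DS / H) = √(2 × 11,350 × 244 / 11.4).
= √(5,538,800 / 11.4) = √485,859.6491 ≈ 697.036.

Q* ≈ 697.0 sheets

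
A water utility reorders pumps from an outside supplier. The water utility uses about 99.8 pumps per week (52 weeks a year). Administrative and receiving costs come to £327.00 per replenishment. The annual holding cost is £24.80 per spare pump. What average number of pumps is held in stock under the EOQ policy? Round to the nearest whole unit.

Average inventory ≈ 185 pumps

Annual demand D = 99.8 × 52 = 5,189.6.
Q* = √(2DS/H) = √(2 × 5,189.6 × 327 / 24.8) ≈ 369.94.
Average inventory = Q*/2 ≈ 369.94 / 2 = 184.969.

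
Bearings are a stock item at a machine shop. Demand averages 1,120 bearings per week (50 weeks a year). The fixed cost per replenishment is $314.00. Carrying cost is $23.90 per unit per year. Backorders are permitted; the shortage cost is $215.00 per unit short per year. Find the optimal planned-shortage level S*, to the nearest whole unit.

Annual demand D = 1,120 × 50 = 56,000.
With planned backorders, Q* = √(2DS/H) · √((H+B)/B).
√(2DS/H) = √(2 × 56,000 × 314 / 23.9) = 1213.039.
√((H+B)/B) = √((23.9+215)/215) = 1.0541.
Q* ≈ 1278.685.
S* = Q* · H/(H+B) = 1278.685 × 23.9/238.9 ≈ 127.922.

S* ≈ 128 bearings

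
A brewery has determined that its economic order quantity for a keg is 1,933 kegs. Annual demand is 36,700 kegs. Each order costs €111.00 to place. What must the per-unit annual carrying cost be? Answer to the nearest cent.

Invert the EOQ relation Q*² = 2DS/H.
From Q* = √(2DS/H): H = 2DS / Q*² = 2 × 36,700 × 111 / 1,933² = 2.1805.

H ≈ €2.18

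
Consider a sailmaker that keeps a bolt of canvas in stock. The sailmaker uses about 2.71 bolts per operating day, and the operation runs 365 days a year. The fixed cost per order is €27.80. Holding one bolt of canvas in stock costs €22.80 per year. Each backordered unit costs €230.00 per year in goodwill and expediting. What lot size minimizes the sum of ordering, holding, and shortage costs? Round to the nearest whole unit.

Annual demand D = 2.71 × 365 = 989.15.
With planned backorders, Q* = √(2DS/H) · √((H+B)/B).
√(2DS/H) = √(2 × 989.15 × 27.8 / 22.8) = 49.114.
√((H+B)/B) = √((22.8+230)/230) = 1.0484.
Q* ≈ 51.490.

Q* ≈ 51 bolts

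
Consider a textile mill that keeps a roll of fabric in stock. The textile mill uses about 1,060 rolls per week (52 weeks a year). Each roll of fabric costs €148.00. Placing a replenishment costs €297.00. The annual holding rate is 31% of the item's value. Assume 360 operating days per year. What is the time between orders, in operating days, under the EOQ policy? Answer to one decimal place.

T ≈ 5.5 days

Annual demand D = 1,060 × 52 = 55,120.
Holding cost H = 0.31 × €148.00 = €45.8800 per unit per year.
EOQ = √(2DS/H) = √(2 × 55,120 × 297 / 45.88) ≈ 844.77.
Cycle time = Q*/D × 360 = 844.77 / 55,120 × 360 ≈ 5.517 days.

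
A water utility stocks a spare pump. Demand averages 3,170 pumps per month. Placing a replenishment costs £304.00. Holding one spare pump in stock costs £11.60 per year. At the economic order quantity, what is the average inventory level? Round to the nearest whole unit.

Average inventory ≈ 706 pumps

Annual demand D = 3,170 × 12 = 38,040.
The optimal lot size = √(2DS/H) = √(2 × 38,040 × 304 / 11.6) ≈ 1412.03.
Average inventory = Q*/2 ≈ 1412.03 / 2 = 706.014.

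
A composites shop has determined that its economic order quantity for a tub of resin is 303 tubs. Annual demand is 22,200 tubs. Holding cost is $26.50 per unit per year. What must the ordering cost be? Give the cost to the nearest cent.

S ≈ $54.80

The basic EOQ model gives Q* = √(2DS/H); rearrange for the unknown.
From Q* = √(2DS/H): S = Q*²H / (2D) = 303² × 26.5 / (2 × 22,200) = 54.7959.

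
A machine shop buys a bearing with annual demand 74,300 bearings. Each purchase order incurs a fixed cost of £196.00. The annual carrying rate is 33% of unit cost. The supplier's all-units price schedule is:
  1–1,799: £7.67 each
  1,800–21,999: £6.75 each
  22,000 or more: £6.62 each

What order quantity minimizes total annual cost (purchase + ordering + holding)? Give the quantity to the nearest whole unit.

Q* ≈ 3,616 bearings

Holding cost per unit per year at price C is H = 0.33·C.
For each price level, check whether its EOQ is feasible; otherwise the best quantity at that price is the breakpoint.
Tier 1 (£7.67): EOQ = 3392.2 exceeds tier's upper bound 1799, so this tier is dominated.
EOQ at £6.75 = 3616.0 (feasible in tier 2): TC = 74,300×£6.75 + (74,300/3616.0)×196 + (3616.0/2)×0.33×£6.75 = £509,579.64.
EOQ at £6.62 = 3651.3 < 22000, so use break Q=22000: TC = 74,300×£6.62 + (74,300/22000.0)×196 + (22000.0/2)×0.33×£6.62 = £516,558.55.
Lowest total cost is £509,579.64 at Q = 3616.0.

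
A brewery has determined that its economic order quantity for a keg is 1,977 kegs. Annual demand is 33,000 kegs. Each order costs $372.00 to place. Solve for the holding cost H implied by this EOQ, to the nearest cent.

H ≈ $6.28

Invert the EOQ relation Q*² = 2DS/H.
From Q* = √(2DS/H): H = 2DS / Q*² = 2 × 33,000 × 372 / 1,977² = 6.2816.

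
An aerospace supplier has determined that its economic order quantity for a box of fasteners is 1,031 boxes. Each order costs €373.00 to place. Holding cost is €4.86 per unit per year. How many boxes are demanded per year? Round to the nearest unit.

Invert the EOQ relation Q*² = 2DS/H.
From Q* = √(2DS/H): D = Q*²H / (2S) = 1,031² × 4.86 / (2 × 373) = 6924.920.

D ≈ 6,925 boxes per year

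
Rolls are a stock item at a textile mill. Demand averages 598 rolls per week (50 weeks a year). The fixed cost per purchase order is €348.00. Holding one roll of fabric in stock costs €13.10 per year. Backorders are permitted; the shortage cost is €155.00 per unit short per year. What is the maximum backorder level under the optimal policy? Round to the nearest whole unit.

S* ≈ 102 rolls

Annual demand D = 598 × 50 = 29,900.
With planned backorders, Q* = √(2DS/H) · √((H+B)/B).
√(2DS/H) = √(2 × 29,900 × 348 / 13.1) = 1260.389.
√((H+B)/B) = √((13.1+155)/155) = 1.0414.
Q* ≈ 1312.570.
S* = Q* · H/(H+B) = 1312.570 × 13.1/168.1 ≈ 102.288.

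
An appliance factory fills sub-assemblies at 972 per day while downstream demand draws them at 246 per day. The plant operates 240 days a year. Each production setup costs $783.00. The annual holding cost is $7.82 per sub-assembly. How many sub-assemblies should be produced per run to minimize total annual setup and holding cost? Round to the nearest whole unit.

Q* ≈ 3,979 sub-assemblies

Annual demand D = 246 × 240 = 59,040.
Production build-up factor (1 − d/p) = 1 − 246/972 = 0.7469.
Q* = √(2DS / (H(1 − d/p))) = √(2 × 59,040 × 783 / (7.82 × 0.7469)).
= √(92,456,640 / 5.8409) ≈ 3978.602.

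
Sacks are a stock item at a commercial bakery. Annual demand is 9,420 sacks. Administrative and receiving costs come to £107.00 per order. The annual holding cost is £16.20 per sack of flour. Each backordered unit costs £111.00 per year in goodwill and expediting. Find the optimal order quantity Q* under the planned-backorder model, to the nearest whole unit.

Q* ≈ 378 sacks

With planned backorders, Q* = √(2DS/H) · √((H+B)/B).
√(2DS/H) = √(2 × 9,420 × 107 / 16.2) = 352.756.
√((H+B)/B) = √((16.2+111)/111) = 1.0705.
Q* ≈ 377.622.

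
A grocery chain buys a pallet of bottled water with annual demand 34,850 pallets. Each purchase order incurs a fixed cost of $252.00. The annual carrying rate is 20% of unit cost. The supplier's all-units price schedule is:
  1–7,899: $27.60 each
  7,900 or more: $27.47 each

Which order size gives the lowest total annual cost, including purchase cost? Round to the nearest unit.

Holding cost per unit per year at price C is H = 0.20·C.
Candidates are each tier's EOQ (if it falls in that tier) and each price-break quantity.
EOQ at $27.60 = 1783.8 (feasible in tier 1): TC = 34,850×$27.60 + (34,850/1783.8)×252 + (1783.8/2)×0.20×$27.60 = $971,706.60.
EOQ at $27.47 = 1788.0 < 7900, so use break Q=7900: TC = 34,850×$27.47 + (34,850/7900.0)×252 + (7900.0/2)×0.20×$27.47 = $980,142.47.
Lowest total cost is $971,706.60 at Q = 1783.8.

Q* ≈ 1,784 pallets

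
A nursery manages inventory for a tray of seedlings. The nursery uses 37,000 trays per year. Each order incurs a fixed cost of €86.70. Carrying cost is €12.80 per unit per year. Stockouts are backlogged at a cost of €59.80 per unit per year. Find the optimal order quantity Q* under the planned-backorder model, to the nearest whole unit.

Q* ≈ 780 trays

With planned backorders, Q* = √(2DS/H) · √((H+B)/B).
√(2DS/H) = √(2 × 37,000 × 86.7 / 12.8) = 707.979.
√((H+B)/B) = √((12.8+59.8)/59.8) = 1.1018.
Q* ≈ 780.078.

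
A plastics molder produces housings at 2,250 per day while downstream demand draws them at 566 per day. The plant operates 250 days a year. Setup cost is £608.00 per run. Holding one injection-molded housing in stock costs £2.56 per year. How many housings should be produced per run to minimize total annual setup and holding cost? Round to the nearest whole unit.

Q* ≈ 9,476 housings

Annual demand D = 566 × 250 = 141,500.
Production build-up factor (1 − d/p) = 1 − 566/2,250 = 0.7484.
Q* = √(2DS / (H(1 − d/p))) = √(2 × 141,500 × 608 / (2.56 × 0.7484)).
= √(172,064,000 / 1.916) ≈ 9476.441.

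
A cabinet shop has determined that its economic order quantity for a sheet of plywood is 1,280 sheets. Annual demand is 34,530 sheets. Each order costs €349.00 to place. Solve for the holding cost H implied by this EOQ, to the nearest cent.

H ≈ €14.71

Invert the EOQ relation Q*² = 2DS/H.
From Q* = √(2DS/H): H = 2DS / Q*² = 2 × 34,530 × 349 / 1,280² = 14.7107.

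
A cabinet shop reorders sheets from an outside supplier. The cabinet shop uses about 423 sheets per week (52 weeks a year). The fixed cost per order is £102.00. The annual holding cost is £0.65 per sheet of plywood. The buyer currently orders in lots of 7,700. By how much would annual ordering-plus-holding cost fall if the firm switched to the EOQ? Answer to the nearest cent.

Extra cost ≈ £1,086.05 per year

Annual demand D = 423 × 52 = 21,996.
EOQ = √(2DS/H) = √(2 × 21,996 × 102 / 0.65) ≈ 2627.42.
Cost at Q* = (D/Q*)S + (Q*/2)H = √(2DSH) ≈ £1,707.83.
Cost at Q = 7,700: (21,996/7,700)×102 + (7,700/2)×0.65 = £291.38 + £2,502.50 = £2,793.88.
Excess = £2,793.88 − £1,707.83 = £1,086.05.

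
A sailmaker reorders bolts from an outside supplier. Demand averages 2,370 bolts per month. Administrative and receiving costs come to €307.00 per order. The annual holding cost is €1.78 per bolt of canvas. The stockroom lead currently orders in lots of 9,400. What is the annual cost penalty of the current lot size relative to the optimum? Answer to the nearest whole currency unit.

Extra cost ≈ €3,720 per year

Annual demand D = 2,370 × 12 = 28,440.
EOQ = √(2DS/H) = √(2 × 28,440 × 307 / 1.78) ≈ 3132.12.
Cost at Q* = (D/Q*)S + (Q*/2)H = √(2DSH) ≈ €5,575.18.
Cost at Q = 9,400: (28,440/9,400)×307 + (9,400/2)×1.78 = €928.84 + €8,366.00 = €9,294.84.
Excess = €9,294.84 − €5,575.18 = €3,719.66.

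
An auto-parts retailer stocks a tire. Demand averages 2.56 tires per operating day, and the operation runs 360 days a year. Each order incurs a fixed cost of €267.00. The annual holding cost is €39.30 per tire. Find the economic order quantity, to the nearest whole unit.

Q* ≈ 112 tires

Annual demand D = 2.56 × 360 = 921.6.
EOQ = √(2DS / H) = √(2 × 921.6 × 267 / 39.3).
= √(492,134.4 / 39.3) = √12,522.5038 ≈ 111.904.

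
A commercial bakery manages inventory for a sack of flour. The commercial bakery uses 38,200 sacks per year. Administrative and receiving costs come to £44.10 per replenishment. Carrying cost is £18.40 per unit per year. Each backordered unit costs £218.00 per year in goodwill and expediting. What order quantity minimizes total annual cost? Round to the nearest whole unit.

Q* ≈ 446 sacks

With planned backorders, Q* = √(2DS/H) · √((H+B)/B).
√(2DS/H) = √(2 × 38,200 × 44.1 / 18.4) = 427.915.
√((H+B)/B) = √((18.4+218)/218) = 1.0413.
Q* ≈ 445.608.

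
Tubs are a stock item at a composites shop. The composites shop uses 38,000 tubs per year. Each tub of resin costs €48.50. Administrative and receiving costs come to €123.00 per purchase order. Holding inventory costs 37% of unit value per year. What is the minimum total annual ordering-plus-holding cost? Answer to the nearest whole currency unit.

TC* ≈ €12,952

Holding cost H = 0.37 × €48.50 = €17.9450 per unit per year.
EOQ = √(2DS/H) = √(2 × 38,000 × 123 / 17.945) ≈ 721.75.
At Q*, ordering cost (D/Q*)S equals holding cost (Q*/2)H, each = √(DSH/2).
Minimum total = √(2DSH) = √(2 × 38,000 × 123 × 17.945) ≈ 12951.828.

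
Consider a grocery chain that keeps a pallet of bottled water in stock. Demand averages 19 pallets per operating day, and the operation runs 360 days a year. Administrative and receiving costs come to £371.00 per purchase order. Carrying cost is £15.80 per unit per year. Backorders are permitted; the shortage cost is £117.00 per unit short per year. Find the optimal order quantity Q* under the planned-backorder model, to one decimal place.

Q* ≈ 603.8 pallets

Annual demand D = 19 × 360 = 6,840.
With planned backorders, Q* = √(2DS/H) · √((H+B)/B).
√(2DS/H) = √(2 × 6,840 × 371 / 15.8) = 566.763.
√((H+B)/B) = √((15.8+117)/117) = 1.0654.
Q* ≈ 603.820.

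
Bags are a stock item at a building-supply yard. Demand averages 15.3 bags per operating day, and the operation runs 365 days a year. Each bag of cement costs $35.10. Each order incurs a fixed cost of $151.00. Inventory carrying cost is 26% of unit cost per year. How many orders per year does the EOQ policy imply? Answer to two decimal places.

Annual demand D = 15.3 × 365 = 5,584.5.
Holding cost H = 0.26 × $35.10 = $9.1260 per unit per year.
The optimal lot size = √(2DS/H) = √(2 × 5,584.5 × 151 / 9.126) ≈ 429.89.
Orders per year = D / Q* = 5,584.5 / 429.89 ≈ 12.991.

N ≈ 12.99 orders per year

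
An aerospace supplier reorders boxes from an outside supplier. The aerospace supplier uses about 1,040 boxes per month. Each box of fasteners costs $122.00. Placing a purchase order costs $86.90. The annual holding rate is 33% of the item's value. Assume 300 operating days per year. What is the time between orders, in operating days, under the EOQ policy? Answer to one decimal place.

Annual demand D = 1,040 × 12 = 12,480.
Holding cost H = 0.33 × $122.00 = $40.2600 per unit per year.
Q* = √(2DS/H) = √(2 × 12,480 × 86.9 / 40.26) ≈ 232.11.
Cycle time = Q*/D × 300 = 232.11 / 12,480 × 300 ≈ 5.580 days.

T ≈ 5.6 days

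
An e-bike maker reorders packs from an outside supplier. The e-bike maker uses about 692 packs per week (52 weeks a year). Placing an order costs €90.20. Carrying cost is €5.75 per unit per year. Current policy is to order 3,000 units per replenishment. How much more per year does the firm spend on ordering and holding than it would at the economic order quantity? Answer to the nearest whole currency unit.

Extra cost ≈ €3,597 per year

Annual demand D = 692 × 52 = 35,984.
EOQ = √(2DS/H) = √(2 × 35,984 × 90.2 / 5.75) ≈ 1062.52.
Cost at Q* = (D/Q*)S + (Q*/2)H = √(2DSH) ≈ €6,109.52.
Cost at Q = 3,000: (35,984/3,000)×90.2 + (3,000/2)×5.75 = €1,081.92 + €8,625.00 = €9,706.92.
Excess = €9,706.92 − €6,109.52 = €3,597.40.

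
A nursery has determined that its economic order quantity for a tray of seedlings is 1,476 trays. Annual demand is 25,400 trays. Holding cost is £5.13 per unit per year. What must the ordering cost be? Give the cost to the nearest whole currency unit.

S ≈ £220

Squaring Q* = √(2DS/H) gives Q*² = 2DS/H.
From Q* = √(2DS/H): S = Q*²H / (2D) = 1,476² × 5.13 / (2 × 25,400) = 220.0019.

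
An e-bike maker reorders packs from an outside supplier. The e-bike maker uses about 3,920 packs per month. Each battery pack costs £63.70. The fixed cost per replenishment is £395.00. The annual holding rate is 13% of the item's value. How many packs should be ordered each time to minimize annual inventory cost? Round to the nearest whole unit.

Annual demand D = 3,920 × 12 = 47,040.
Holding cost H = 0.13 × £63.70 = £8.2810 per unit per year.
EOQ = √(2DS / H) = √(2 × 47,040 × 395 / 8.281).
= √(37,161,600 / 8.281) = √4,487,573.9645 ≈ 2118.389.

Q* ≈ 2,118 packs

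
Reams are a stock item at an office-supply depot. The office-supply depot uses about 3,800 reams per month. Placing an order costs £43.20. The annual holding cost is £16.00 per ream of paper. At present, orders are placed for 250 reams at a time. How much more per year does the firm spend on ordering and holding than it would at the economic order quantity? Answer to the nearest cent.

Annual demand D = 3,800 × 12 = 45,600.
EOQ = √(2DS/H) = √(2 × 45,600 × 43.2 / 16) ≈ 496.23.
Cost at Q* = (D/Q*)S + (Q*/2)H = √(2DSH) ≈ £7,939.61.
Cost at Q = 250: (45,600/250)×43.2 + (250/2)×16 = £7,879.68 + £2,000.00 = £9,879.68.
Excess = £9,879.68 − £7,939.61 = £1,940.07.

Extra cost ≈ £1,940.07 per year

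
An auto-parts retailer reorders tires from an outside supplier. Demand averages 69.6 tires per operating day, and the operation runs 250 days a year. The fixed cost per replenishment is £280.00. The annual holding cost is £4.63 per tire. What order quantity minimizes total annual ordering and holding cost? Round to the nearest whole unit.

Annual demand D = 69.6 × 250 = 17,400.
EOQ = √(2DS / H) = √(2 × 17,400 × 280 / 4.63).
= √(9,744,000 / 4.63) = √2,104,535.6371 ≈ 1450.702.

Q* ≈ 1,451 tires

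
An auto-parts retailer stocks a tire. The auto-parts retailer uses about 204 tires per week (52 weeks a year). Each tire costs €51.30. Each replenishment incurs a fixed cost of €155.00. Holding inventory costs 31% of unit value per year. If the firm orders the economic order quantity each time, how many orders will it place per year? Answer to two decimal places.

N ≈ 23.33 orders per year

Annual demand D = 204 × 52 = 10,608.
Holding cost H = 0.31 × €51.30 = €15.9030 per unit per year.
Q* = √(2DS/H) = √(2 × 10,608 × 155 / 15.903) ≈ 454.73.
Orders per year = D / Q* = 10,608 / 454.73 ≈ 23.328.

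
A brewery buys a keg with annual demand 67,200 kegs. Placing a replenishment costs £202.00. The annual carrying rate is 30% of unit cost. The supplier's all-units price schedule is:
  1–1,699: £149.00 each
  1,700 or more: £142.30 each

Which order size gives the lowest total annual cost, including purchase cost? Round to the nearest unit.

Q* ≈ 1,700 kegs

Holding cost per unit per year at price C is H = 0.30·C.
For each price level, check whether its EOQ is feasible; otherwise the best quantity at that price is the breakpoint.
EOQ at £149.00 = 779.3 (feasible in tier 1): TC = 67,200×£149.00 + (67,200/779.3)×202 + (779.3/2)×0.30×£149.00 = £10,047,636.06.
EOQ at £142.30 = 797.5 < 1700, so use break Q=1700: TC = 67,200×£142.30 + (67,200/1700.0)×202 + (1700.0/2)×0.30×£142.30 = £9,606,831.44.
Lowest total cost is £9,606,831.44 at Q = 1700.0.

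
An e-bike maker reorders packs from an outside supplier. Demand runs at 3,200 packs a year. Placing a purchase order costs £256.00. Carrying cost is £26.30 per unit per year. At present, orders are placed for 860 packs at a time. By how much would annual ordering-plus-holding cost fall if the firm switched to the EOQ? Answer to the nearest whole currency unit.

Extra cost ≈ £5,697 per year

EOQ = √(2DS/H) = √(2 × 3,200 × 256 / 26.3) ≈ 249.59.
Cost at Q* = (D/Q*)S + (Q*/2)H = √(2DSH) ≈ £6,564.29.
Cost at Q = 860: (3,200/860)×256 + (860/2)×26.3 = £952.56 + £11,309.00 = £12,261.56.
Excess = £12,261.56 − £6,564.29 = £5,697.27.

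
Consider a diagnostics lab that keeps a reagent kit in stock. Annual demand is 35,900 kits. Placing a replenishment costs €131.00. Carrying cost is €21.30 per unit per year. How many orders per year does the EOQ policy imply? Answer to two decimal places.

N ≈ 54.02 orders per year

Q* = √(2DS/H) = √(2 × 35,900 × 131 / 21.3) ≈ 664.52.
Orders per year = D / Q* = 35,900 / 664.52 ≈ 54.024.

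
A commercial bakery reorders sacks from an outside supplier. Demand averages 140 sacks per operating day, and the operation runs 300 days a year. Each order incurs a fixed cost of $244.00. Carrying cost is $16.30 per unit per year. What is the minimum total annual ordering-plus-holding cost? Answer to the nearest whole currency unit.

Annual demand D = 140 × 300 = 42,000.
Q* = √(2DS/H) = √(2 × 42,000 × 244 / 16.3) ≈ 1121.35.
At the optimum the two cost components are equal, so total cost = 2·(Q*/2)H = Q*·H.
Minimum total = √(2DSH) = √(2 × 42,000 × 244 × 16.3) ≈ 18277.987.

TC* ≈ $18,278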